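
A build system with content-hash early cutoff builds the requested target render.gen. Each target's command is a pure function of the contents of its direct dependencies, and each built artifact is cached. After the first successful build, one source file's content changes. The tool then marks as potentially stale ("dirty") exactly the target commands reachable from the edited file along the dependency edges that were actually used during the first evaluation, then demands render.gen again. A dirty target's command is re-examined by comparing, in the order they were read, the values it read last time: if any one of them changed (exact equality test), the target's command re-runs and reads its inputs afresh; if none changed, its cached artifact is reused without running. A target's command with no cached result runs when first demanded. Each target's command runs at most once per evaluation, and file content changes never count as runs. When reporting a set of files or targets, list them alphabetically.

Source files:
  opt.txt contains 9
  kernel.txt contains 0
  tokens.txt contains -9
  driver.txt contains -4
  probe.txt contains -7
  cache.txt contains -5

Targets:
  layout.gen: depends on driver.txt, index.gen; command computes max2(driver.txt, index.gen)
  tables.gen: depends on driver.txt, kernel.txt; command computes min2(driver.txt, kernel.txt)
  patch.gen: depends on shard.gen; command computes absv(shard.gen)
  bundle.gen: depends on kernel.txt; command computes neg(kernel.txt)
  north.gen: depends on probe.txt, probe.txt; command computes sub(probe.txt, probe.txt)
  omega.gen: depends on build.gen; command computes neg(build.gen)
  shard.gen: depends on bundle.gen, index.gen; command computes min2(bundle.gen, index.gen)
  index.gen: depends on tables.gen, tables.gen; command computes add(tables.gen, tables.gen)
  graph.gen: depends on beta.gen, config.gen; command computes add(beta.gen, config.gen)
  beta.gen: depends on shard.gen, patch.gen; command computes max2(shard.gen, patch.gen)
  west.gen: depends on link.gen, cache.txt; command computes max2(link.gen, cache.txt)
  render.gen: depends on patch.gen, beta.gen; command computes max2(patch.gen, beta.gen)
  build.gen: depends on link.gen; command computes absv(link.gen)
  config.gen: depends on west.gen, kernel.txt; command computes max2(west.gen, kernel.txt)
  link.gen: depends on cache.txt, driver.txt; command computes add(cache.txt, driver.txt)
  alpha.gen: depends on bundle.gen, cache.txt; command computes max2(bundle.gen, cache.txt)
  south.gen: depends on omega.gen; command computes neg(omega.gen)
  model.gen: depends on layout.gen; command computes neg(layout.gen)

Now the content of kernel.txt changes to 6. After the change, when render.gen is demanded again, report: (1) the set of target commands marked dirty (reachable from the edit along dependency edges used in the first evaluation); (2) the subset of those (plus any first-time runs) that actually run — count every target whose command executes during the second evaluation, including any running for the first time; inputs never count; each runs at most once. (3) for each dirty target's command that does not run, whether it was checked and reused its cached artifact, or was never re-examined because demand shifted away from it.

First evaluation (everything demanded from the output):
  bundle.gen = neg(0) = 0
  tables.gen = min2(-4, 0) = -4
  index.gen = add(-4, -4) = -8
  shard.gen = min2(0, -8) = -8
  patch.gen = absv(-8) = 8
  beta.gen = max2(-8, 8) = 8
  render.gen = max2(8, 8) = 8

Propagation after the edit:
  bundle.gen: runs — kernel.txt 0->6; result -6.
  tables.gen: runs — kernel.txt 0->6; result -4 (same value as before).
  index.gen: checked — values it read are unchanged (tables.gen unchanged, tables.gen unchanged); reused cached -8 without running.
  shard.gen: runs — bundle.gen 0->-6; result -8 (same value as before).
  patch.gen: checked — values it read are unchanged (shard.gen unchanged); reused cached 8 without running.
  beta.gen: checked — values it read are unchanged (shard.gen unchanged, patch.gen unchanged); reused cached 8 without running.
  render.gen: checked — values it read are unchanged (patch.gen unchanged, beta.gen unchanged); reused cached 8 without running.

Key observation: the cutoff stops propagation at index.gen — its inputs' values are unchanged, so it reuses its cache.

Marked dirty: beta.gen, bundle.gen, index.gen, patch.gen, render.gen, shard.gen, tables.gen.
Target commands that run: bundle.gen, shard.gen, tables.gen — 3 in total.
Checked but reused from cache: beta.gen, index.gen, patch.gen, render.gen.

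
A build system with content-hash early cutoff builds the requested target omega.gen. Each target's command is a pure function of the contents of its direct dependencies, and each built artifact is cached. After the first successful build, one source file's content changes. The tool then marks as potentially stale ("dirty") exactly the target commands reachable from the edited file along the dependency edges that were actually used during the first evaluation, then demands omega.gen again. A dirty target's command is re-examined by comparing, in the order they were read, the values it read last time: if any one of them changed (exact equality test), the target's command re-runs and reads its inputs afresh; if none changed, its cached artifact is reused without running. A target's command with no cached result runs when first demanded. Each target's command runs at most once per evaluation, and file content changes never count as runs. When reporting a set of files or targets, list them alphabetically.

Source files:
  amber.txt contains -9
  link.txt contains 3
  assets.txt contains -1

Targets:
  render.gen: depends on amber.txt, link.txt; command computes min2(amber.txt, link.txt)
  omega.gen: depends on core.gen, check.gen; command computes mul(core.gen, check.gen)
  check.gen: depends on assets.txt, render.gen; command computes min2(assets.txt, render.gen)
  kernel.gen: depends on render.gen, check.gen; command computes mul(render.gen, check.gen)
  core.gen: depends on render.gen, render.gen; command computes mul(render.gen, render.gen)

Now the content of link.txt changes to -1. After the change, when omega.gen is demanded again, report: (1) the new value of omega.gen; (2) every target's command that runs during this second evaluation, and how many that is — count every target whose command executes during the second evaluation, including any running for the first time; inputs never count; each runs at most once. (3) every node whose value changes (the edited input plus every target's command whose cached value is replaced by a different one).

First evaluation (everything demanded from the output):
  render.gen = min2(-9, 3) = -9
  check.gen = min2(-1, -9) = -9
  core.gen = mul(-9, -9) = 81
  omega.gen = mul(81, -9) = -729

Propagation after the edit:
  render.gen: runs — link.txt 3->-1; result -9 (same value as before).
  check.gen: checked — values it read are unchanged (assets.txt unchanged, render.gen unchanged); reused cached -9 without running.
  core.gen: checked — values it read are unchanged (render.gen unchanged, render.gen unchanged); reused cached 81 without running.
  omega.gen: checked — values it read are unchanged (core.gen unchanged, check.gen unchanged); reused cached -729 without running.

Key observation: the change is absorbed at render.gen — it re-runs but produces the same value, and the output's value is unchanged.

New value of omega.gen: -729.
Target commands that run: render.gen — 1 in total.
Values that change: link.txt.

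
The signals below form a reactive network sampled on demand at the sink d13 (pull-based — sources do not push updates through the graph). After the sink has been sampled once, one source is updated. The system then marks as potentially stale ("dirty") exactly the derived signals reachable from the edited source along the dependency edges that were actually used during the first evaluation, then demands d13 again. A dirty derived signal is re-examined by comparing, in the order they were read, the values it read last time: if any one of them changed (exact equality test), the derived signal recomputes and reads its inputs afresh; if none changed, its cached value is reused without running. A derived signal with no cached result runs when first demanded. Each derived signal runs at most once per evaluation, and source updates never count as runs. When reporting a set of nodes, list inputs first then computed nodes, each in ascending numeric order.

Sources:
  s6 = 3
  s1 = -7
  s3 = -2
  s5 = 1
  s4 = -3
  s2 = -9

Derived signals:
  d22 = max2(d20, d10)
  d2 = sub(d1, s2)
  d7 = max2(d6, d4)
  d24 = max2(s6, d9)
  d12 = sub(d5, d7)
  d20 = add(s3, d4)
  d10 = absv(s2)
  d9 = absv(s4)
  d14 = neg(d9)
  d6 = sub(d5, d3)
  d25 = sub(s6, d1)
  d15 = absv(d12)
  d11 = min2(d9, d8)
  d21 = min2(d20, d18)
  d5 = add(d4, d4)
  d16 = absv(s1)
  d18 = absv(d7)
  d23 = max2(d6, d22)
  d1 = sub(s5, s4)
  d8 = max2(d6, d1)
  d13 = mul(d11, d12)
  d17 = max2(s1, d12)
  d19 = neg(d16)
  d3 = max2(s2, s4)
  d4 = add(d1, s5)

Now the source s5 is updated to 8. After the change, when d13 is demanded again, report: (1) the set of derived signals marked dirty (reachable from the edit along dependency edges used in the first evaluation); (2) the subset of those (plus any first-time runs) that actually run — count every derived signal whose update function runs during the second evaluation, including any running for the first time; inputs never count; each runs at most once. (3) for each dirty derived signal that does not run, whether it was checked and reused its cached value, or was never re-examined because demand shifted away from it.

Dirty set: d1, d4, d5, d6, d7, d8, d11, d12, d13.
Run set: d1, d4, d5, d6, d7, d8, d11, d12 (8 run).
Re-examined without running (cache reused): d13.
The important point: at d13 every value read last time is unchanged, so the dirty flag clears without a run.

Initial pass — values computed on the first demand:
  d1 = sub(1, -3) = 4
  d3 = max2(-9, -3) = -3
  d4 = add(4, 1) = 5
  d5 = add(5, 5) = 10
  d6 = sub(10, -3) = 13
  d7 = max2(13, 5) = 13
  d8 = max2(13, 4) = 13
  d9 = absv(-3) = 3
  d11 = min2(3, 13) = 3
  d12 = sub(10, 13) = -3
  d13 = mul(3, -3) = -9

Second demand — change propagation:
  d1: re-runs because s5 1->8; new result 11.
  d4: re-runs because d1 4->11; s5 1->8; new result 19.
  d5: re-runs because d4 5->19; d4 5->19; new result 38.
  d6: re-runs because d5 10->38; new result 41.
  d7: re-runs because d6 13->41; d4 5->19; new result 41.
  d8: re-runs because d6 13->41; d1 4->11; new result 41.
  d11: re-runs because d8 13->41; new result 3 (unchanged).
  d12: re-runs because d5 10->38; d7 13->41; new result -3 (unchanged).
  d13: re-examined; everything it read last time is the same (d11 unchanged, d12 unchanged) — cache -9 kept, no run.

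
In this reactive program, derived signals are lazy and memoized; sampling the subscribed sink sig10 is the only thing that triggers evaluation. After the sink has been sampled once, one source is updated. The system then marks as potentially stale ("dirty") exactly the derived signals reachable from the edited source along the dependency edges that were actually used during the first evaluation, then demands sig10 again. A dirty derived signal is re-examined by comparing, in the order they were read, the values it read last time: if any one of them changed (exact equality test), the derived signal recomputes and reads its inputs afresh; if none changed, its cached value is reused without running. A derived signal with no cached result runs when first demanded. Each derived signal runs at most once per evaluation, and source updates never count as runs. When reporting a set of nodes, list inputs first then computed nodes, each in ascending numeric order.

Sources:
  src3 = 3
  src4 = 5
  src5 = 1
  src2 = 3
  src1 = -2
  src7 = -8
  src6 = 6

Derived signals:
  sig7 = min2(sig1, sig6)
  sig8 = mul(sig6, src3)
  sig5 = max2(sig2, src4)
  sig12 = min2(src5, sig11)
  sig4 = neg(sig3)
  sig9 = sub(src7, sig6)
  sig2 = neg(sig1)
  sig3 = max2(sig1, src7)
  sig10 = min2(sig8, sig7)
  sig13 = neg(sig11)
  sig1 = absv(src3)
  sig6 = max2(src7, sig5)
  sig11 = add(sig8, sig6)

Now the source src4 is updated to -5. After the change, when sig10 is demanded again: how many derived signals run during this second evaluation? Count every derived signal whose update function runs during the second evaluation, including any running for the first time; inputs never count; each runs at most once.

5 derived signals run: sig5, sig6, sig7, sig8, sig10.

First demand of the output computes:
  sig1 = absv(3) = 3
  sig2 = neg(3) = -3
  sig5 = max2(-3, 5) = 5
  sig6 = max2(-8, 5) = 5
  sig7 = min2(3, 5) = 3
  sig8 = mul(5, 3) = 15
  sig10 = min2(15, 3) = 3

After the edit, cleaning proceeds:
  sig5: a read changed (src4 5->-5) — executes, giving -3.
  sig6: a read changed (sig5 5->-3) — executes, giving -3.
  sig7: a read changed (sig6 5->-3) — executes, giving -3.
  sig8: a read changed (sig6 5->-3) — executes, giving -9.
  sig10: a read changed (sig8 15->-9; sig7 3->-3) — executes, giving -9.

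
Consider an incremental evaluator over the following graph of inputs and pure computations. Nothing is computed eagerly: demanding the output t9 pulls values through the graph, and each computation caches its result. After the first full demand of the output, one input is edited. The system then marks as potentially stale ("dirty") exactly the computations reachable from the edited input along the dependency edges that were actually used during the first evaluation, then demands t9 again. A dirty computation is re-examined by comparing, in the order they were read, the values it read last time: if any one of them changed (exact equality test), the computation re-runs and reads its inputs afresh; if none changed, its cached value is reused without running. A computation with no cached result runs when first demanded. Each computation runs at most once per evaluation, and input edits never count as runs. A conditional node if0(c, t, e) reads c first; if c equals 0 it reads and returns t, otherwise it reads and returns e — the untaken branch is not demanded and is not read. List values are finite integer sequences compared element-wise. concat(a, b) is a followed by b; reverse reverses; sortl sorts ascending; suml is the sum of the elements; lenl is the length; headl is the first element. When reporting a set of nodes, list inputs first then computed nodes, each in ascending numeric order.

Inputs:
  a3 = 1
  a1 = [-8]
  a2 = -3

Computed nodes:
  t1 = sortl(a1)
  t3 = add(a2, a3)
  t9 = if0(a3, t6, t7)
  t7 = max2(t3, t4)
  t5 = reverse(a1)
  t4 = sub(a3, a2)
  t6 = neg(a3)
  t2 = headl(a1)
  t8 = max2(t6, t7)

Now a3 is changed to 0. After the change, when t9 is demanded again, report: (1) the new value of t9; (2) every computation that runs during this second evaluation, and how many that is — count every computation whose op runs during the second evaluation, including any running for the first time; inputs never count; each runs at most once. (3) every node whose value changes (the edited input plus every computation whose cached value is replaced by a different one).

t9 now evaluates to 0.
Run set: t6, t9 (2 run).
Changed values: a3, t9.
The important point: the flipped condition redirects demand; t3, t4, t7 are left stale, never re-checked.

Initial pass — values computed on the first demand:
  t3 = add(-3, 1) = -2
  t4 = sub(1, -3) = 4
  t7 = max2(-2, 4) = 4
  t9 = if0(a3=1 -> else branch t7) = 4

Second demand — change propagation:
  t3: dirty yet unreached — the second evaluation never asks for it.
  t4: dirty yet unreached — the second evaluation never asks for it.
  t6: newly demanded (no cache) — executes and yields 0.
  t7: dirty yet unreached — the second evaluation never asks for it.
  t9: re-runs because a3 1->0; new result 0.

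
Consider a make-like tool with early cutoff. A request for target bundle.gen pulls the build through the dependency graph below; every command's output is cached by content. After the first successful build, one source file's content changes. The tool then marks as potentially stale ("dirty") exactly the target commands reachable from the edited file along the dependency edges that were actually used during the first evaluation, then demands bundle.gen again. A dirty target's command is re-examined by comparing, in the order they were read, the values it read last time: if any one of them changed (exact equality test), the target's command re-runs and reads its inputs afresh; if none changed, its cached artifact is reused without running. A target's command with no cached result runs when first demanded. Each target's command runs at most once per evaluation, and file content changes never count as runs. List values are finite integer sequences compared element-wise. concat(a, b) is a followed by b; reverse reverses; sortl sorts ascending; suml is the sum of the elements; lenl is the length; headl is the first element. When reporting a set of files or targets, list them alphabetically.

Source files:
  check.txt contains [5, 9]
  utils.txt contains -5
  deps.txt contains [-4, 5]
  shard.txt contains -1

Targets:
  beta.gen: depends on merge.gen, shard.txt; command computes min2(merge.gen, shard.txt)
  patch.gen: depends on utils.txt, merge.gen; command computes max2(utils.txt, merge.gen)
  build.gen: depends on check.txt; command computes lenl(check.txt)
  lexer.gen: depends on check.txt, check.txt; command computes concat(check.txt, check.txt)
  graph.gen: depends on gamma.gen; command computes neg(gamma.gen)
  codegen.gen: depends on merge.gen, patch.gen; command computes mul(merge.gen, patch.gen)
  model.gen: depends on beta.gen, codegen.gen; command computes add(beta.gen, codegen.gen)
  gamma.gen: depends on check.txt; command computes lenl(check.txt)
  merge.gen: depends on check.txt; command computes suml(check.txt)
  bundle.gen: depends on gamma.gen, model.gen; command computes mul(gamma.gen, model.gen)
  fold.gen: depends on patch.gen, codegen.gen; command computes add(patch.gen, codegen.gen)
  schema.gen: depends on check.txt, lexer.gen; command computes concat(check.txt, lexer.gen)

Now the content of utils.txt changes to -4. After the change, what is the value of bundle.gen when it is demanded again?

Demanding bundle.gen again yields 390.
Note the absorption at patch.gen: it re-runs yet its value is the same, leaving the output's value untouched.

First demand of the output computes:
  gamma.gen = lenl([5, 9]) = 2
  merge.gen = suml([5, 9]) = 14
  beta.gen = min2(14, -1) = -1
  patch.gen = max2(-5, 14) = 14
  codegen.gen = mul(14, 14) = 196
  model.gen = add(-1, 196) = 195
  bundle.gen = mul(2, 195) = 390

After the edit, cleaning proceeds:
  patch.gen: a read changed (utils.txt -5->-4) — executes, giving 14 — identical to its old value.
  codegen.gen: dirty, but its reads are unchanged (merge.gen unchanged, patch.gen unchanged); cached 196 stands.
  model.gen: dirty, but its reads are unchanged (beta.gen unchanged, codegen.gen unchanged); cached 195 stands.
  bundle.gen: dirty, but its reads are unchanged (gamma.gen unchanged, model.gen unchanged); cached 390 stands.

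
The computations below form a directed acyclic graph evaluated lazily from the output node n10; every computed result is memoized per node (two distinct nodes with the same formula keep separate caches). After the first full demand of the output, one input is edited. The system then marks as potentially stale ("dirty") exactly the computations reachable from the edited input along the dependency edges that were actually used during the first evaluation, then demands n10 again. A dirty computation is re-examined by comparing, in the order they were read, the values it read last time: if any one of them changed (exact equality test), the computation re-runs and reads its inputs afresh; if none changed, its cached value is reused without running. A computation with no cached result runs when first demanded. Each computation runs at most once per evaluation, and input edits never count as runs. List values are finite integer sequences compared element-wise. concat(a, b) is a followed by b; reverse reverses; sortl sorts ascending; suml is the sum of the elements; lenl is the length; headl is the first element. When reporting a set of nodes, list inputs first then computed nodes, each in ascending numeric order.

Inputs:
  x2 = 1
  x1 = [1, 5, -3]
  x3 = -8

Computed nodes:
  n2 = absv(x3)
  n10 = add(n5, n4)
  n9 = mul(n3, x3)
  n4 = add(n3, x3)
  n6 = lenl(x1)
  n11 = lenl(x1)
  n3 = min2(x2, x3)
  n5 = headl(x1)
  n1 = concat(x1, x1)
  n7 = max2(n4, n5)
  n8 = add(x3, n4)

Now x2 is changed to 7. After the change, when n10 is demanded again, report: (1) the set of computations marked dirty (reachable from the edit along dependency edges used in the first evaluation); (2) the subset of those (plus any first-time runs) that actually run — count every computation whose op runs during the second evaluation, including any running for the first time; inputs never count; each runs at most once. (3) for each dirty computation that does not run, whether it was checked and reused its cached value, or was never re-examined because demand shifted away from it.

The edit dirties: n3, n4, n10.
1 computations run: n3.
Cache hits after checking: n4, n10.
Note the absorption at n3: it re-runs yet its value is the same, leaving the output's value untouched.

First demand of the output computes:
  n3 = min2(1, -8) = -8
  n4 = add(-8, -8) = -16
  n5 = headl([1, 5, -3]) = 1
  n10 = add(1, -16) = -15

After the edit, cleaning proceeds:
  n3: a read changed (x2 1->7) — executes, giving -8 — identical to its old value.
  n4: dirty, but its reads are unchanged (n3 unchanged, x3 unchanged); cached -16 stands.
  n10: dirty, but its reads are unchanged (n5 unchanged, n4 unchanged); cached -15 stands.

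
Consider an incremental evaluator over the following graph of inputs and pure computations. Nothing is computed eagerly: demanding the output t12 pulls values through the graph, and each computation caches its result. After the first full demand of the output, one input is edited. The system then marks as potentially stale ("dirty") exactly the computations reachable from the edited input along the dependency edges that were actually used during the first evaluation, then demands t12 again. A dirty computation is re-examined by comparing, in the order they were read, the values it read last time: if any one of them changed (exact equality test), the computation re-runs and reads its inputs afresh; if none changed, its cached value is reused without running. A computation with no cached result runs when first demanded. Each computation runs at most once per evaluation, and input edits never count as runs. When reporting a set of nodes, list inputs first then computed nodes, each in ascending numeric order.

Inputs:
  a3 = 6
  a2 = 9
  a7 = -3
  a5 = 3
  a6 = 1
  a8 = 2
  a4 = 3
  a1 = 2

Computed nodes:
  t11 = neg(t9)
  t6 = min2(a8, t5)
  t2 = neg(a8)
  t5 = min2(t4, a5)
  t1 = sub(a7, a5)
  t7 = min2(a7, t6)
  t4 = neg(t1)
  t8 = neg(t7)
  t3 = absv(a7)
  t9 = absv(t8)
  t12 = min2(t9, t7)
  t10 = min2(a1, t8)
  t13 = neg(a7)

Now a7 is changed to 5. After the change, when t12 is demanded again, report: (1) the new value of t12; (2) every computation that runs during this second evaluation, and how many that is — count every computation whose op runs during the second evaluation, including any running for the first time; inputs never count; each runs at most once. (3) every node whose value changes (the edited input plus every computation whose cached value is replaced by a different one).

t12 now evaluates to -2.
Run set: t1, t4, t5, t6, t7, t8, t9, t12 (8 run).
Changed values: a7, t1, t4, t5, t6, t7, t8, t9, t12.

Initial pass — values computed on the first demand:
  t1 = sub(-3, 3) = -6
  t4 = neg(-6) = 6
  t5 = min2(6, 3) = 3
  t6 = min2(2, 3) = 2
  t7 = min2(-3, 2) = -3
  t8 = neg(-3) = 3
  t9 = absv(3) = 3
  t12 = min2(3, -3) = -3

Second demand — change propagation:
  t1: re-runs because a7 -3->5; new result 2.
  t4: re-runs because t1 -6->2; new result -2.
  t5: re-runs because t4 6->-2; new result -2.
  t6: re-runs because t5 3->-2; new result -2.
  t7: re-runs because a7 -3->5; t6 2->-2; new result -2.
  t8: re-runs because t7 -3->-2; new result 2.
  t9: re-runs because t8 3->2; new result 2.
  t12: re-runs because t9 3->2; t7 -3->-2; new result -2.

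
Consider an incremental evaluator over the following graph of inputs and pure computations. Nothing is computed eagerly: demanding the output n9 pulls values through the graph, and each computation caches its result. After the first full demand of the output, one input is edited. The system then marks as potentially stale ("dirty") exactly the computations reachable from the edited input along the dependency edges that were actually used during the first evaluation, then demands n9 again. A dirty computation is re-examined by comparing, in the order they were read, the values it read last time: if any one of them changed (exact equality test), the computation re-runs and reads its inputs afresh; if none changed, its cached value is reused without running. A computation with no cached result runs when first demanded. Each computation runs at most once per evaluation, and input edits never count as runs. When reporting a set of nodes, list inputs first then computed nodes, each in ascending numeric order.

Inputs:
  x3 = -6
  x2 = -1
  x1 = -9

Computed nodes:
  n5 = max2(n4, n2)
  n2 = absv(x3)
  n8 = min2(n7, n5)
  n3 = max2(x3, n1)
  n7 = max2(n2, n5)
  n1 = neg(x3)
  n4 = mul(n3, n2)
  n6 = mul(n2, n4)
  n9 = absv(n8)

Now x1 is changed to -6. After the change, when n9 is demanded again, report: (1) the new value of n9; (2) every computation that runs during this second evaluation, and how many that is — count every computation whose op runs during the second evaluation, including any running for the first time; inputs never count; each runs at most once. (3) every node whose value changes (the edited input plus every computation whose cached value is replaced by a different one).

Initial pass — values computed on the first demand:
  n1 = neg(-6) = 6
  n2 = absv(-6) = 6
  n3 = max2(-6, 6) = 6
  n4 = mul(6, 6) = 36
  n5 = max2(36, 6) = 36
  n7 = max2(6, 36) = 36
  n8 = min2(36, 36) = 36
  n9 = absv(36) = 36

Second demand — change propagation:
  no demanded computation ever read x1, so the edit dirties nothing and nothing runs.

The important point: nothing the output needs ever reads x1, so the edit is invisible to it.

n9 now evaluates to 36.
Run set: none (0 run).
Changed values: x1.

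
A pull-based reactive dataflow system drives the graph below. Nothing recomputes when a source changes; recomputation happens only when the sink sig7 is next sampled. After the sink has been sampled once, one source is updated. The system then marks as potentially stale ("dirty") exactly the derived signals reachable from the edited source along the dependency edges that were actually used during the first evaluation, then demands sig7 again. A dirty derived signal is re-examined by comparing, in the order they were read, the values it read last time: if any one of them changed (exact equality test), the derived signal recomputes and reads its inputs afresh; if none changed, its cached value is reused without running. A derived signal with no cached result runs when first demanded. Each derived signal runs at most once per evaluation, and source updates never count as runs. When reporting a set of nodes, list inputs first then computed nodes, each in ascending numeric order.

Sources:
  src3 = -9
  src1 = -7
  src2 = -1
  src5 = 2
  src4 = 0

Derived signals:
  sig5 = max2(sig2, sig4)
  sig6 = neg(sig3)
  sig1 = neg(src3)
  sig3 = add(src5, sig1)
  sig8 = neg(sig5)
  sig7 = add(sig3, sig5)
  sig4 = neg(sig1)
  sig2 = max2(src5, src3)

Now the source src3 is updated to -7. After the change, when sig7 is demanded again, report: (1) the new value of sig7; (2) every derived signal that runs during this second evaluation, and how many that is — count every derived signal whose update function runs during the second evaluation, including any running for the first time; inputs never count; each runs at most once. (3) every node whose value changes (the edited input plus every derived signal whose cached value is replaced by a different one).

New value of sig7: 11.
Derived signals that run: sig1, sig2, sig3, sig4, sig5, sig7 — 6 in total.
Values that change: src3, sig1, sig3, sig4, sig7.

First evaluation (everything demanded from the output):
  sig1 = neg(-9) = 9
  sig2 = max2(2, -9) = 2
  sig3 = add(2, 9) = 11
  sig4 = neg(9) = -9
  sig5 = max2(2, -9) = 2
  sig7 = add(11, 2) = 13

Propagation after the edit:
  sig1: runs — src3 -9->-7; result 7.
  sig2: runs — src3 -9->-7; result 2 (same value as before).
  sig3: runs — sig1 9->7; result 9.
  sig4: runs — sig1 9->7; result -7.
  sig5: runs — sig4 -9->-7; result 2 (same value as before).
  sig7: runs — sig3 11->9; result 11.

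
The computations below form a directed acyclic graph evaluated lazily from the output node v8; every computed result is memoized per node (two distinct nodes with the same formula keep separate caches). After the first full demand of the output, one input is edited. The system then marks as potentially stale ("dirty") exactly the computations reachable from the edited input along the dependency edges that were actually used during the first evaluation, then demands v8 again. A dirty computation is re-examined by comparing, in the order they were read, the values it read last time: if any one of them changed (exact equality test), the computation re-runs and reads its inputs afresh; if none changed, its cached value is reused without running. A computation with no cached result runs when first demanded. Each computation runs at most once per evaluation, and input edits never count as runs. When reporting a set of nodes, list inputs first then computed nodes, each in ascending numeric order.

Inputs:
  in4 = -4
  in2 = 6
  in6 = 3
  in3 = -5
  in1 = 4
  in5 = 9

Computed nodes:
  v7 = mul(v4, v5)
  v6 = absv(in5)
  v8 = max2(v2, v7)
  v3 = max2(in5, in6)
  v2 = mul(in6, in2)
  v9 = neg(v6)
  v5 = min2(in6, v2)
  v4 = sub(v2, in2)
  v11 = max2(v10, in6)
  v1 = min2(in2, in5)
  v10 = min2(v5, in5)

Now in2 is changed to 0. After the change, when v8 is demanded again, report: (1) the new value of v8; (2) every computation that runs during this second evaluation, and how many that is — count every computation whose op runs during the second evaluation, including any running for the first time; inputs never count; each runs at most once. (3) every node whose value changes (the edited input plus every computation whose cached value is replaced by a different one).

First demand of the output computes:
  v2 = mul(3, 6) = 18
  v4 = sub(18, 6) = 12
  v5 = min2(3, 18) = 3
  v7 = mul(12, 3) = 36
  v8 = max2(18, 36) = 36

After the edit, cleaning proceeds:
  v2: a read changed (in2 6->0) — executes, giving 0.
  v4: a read changed (v2 18->0; in2 6->0) — executes, giving 0.
  v5: a read changed (v2 18->0) — executes, giving 0.
  v7: a read changed (v4 12->0; v5 3->0) — executes, giving 0.
  v8: a read changed (v2 18->0; v7 36->0) — executes, giving 0.

Demanding v8 again yields 0.
5 computations run: v2, v4, v5, v7, v8.
The nodes whose values change: in2, v2, v4, v5, v7, v8.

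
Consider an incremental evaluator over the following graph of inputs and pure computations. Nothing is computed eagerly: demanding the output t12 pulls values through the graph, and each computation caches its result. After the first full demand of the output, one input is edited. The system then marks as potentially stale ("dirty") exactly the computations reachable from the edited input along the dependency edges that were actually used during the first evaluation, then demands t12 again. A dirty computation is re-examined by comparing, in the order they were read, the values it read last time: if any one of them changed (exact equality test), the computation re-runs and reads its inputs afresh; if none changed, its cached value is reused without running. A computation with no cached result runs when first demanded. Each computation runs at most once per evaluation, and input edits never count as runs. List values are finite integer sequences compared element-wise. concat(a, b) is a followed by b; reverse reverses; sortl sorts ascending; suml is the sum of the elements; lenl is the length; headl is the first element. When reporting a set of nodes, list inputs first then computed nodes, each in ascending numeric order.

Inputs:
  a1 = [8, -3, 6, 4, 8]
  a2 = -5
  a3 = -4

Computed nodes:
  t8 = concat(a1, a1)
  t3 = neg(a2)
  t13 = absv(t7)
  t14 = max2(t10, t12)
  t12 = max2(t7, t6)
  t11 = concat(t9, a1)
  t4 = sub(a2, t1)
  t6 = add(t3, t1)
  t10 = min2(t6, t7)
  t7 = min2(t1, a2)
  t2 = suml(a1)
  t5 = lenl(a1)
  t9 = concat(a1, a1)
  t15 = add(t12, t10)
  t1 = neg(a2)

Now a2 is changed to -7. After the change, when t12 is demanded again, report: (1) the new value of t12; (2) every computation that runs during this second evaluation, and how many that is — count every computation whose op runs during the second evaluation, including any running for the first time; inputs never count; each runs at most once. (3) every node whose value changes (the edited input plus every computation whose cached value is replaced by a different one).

t12 now evaluates to 14.
Run set: t1, t3, t6, t7, t12 (5 run).
Changed values: a2, t1, t3, t6, t7, t12.

Initial pass — values computed on the first demand:
  t1 = neg(-5) = 5
  t3 = neg(-5) = 5
  t6 = add(5, 5) = 10
  t7 = min2(5, -5) = -5
  t12 = max2(-5, 10) = 10

Second demand — change propagation:
  t1: re-runs because a2 -5->-7; new result 7.
  t3: re-runs because a2 -5->-7; new result 7.
  t6: re-runs because t3 5->7; t1 5->7; new result 14.
  t7: re-runs because t1 5->7; a2 -5->-7; new result -7.
  t12: re-runs because t7 -5->-7; t6 10->14; new result 14.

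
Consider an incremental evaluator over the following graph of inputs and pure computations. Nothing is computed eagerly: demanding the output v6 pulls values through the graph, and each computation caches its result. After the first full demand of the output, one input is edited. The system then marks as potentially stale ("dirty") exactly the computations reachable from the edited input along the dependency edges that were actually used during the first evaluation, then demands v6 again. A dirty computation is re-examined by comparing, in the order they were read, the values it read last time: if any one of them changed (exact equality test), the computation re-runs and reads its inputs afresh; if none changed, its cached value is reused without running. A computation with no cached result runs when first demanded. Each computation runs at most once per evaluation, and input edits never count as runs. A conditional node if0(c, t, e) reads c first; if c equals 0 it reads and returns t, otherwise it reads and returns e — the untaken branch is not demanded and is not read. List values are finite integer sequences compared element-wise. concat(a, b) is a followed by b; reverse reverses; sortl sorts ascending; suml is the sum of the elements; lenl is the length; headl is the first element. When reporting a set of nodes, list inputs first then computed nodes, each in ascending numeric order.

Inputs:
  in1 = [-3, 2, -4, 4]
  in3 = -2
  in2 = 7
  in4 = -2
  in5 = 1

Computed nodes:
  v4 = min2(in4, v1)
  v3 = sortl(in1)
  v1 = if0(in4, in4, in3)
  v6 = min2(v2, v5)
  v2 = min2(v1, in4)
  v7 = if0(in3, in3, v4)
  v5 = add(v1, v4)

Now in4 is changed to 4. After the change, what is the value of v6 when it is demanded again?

Initial pass — values computed on the first demand:
  v1 = if0(in4=-2 -> else branch in3) = -2
  v2 = min2(-2, -2) = -2
  v4 = min2(-2, -2) = -2
  v5 = add(-2, -2) = -4
  v6 = min2(-2, -4) = -4

Second demand — change propagation:
  v1: re-runs because in4 -2->4; new result -2 (unchanged).
  v2: re-runs because in4 -2->4; new result -2 (unchanged).
  v4: re-runs because in4 -2->4; new result -2 (unchanged).
  v5: re-examined; everything it read last time is the same (v1 unchanged, v4 unchanged) — cache -4 kept, no run.
  v6: re-examined; everything it read last time is the same (v2 unchanged, v5 unchanged) — cache -4 kept, no run.

The important point: at v5 every value read last time is unchanged, so the dirty flag clears without a run.

v6 now evaluates to -4.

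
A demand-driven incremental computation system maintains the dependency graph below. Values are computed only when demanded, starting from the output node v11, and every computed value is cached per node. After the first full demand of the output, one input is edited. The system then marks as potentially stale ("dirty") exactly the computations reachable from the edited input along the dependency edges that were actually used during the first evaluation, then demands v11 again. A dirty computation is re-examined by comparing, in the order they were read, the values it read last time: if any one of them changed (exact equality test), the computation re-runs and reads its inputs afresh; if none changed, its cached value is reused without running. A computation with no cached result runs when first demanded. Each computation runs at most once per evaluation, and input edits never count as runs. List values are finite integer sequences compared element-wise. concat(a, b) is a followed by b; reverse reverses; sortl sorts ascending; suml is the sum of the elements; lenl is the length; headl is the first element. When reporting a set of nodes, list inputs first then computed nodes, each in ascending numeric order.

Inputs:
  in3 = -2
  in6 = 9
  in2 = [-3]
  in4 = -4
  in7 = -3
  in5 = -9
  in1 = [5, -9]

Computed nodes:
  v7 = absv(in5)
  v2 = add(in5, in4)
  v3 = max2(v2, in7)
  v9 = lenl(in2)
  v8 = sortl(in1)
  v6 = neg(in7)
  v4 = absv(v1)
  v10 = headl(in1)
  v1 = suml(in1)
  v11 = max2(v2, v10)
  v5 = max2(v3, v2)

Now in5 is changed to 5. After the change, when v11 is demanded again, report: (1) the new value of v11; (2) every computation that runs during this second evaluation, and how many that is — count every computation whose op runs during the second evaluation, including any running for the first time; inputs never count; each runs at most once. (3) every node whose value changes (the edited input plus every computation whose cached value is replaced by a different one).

New value of v11: 5.
Computations that run: v2, v11 — 2 in total.
Values that change: in5, v2.

First evaluation (everything demanded from the output):
  v2 = add(-9, -4) = -13
  v10 = headl([5, -9]) = 5
  v11 = max2(-13, 5) = 5

Propagation after the edit:
  v2: runs — in5 -9->5; result 1.
  v11: runs — v2 -13->1; result 5 (same value as before).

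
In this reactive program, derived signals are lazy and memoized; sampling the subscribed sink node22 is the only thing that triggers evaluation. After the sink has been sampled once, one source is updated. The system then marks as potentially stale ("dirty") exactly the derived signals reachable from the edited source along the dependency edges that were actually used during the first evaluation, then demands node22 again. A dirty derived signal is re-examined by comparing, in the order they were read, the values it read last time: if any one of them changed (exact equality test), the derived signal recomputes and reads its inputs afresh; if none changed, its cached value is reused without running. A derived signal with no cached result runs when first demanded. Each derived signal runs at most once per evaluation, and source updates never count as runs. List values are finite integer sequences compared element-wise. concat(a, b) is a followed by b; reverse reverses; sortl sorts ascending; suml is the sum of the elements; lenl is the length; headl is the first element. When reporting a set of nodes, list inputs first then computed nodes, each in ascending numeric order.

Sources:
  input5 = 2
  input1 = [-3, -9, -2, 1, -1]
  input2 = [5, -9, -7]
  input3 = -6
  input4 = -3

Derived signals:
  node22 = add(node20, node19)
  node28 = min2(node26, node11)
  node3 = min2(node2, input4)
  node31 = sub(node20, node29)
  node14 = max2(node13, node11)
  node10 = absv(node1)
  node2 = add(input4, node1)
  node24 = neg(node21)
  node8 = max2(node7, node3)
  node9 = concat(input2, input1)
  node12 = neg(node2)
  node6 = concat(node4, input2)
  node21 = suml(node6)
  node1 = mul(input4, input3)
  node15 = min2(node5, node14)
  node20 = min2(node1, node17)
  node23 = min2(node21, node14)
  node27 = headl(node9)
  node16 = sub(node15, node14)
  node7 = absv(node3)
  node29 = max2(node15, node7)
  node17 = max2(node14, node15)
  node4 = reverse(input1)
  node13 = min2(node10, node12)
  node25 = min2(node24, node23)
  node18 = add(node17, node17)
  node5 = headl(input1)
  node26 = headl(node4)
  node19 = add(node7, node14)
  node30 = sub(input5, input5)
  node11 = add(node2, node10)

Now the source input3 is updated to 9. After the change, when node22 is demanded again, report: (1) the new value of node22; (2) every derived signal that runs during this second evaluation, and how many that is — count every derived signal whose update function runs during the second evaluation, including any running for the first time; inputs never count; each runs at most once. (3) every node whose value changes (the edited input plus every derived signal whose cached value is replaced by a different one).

First demand of the output computes:
  node1 = mul(-3, -6) = 18
  node2 = add(-3, 18) = 15
  node3 = min2(15, -3) = -3
  node5 = headl([-3, -9, -2, 1, -1]) = -3
  node7 = absv(-3) = 3
  node10 = absv(18) = 18
  node11 = add(15, 18) = 33
  node12 = neg(15) = -15
  node13 = min2(18, -15) = -15
  node14 = max2(-15, 33) = 33
  node15 = min2(-3, 33) = -3
  node17 = max2(33, -3) = 33
  node19 = add(3, 33) = 36
  node20 = min2(18, 33) = 18
  node22 = add(18, 36) = 54

After the edit, cleaning proceeds:
  node1: a read changed (input3 -6->9) — executes, giving -27.
  node2: a read changed (node1 18->-27) — executes, giving -30.
  node3: a read changed (node2 15->-30) — executes, giving -30.
  node7: a read changed (node3 -3->-30) — executes, giving 30.
  node10: a read changed (node1 18->-27) — executes, giving 27.
  node11: a read changed (node2 15->-30; node10 18->27) — executes, giving -3.
  node12: a read changed (node2 15->-30) — executes, giving 30.
  node13: a read changed (node10 18->27; node12 -15->30) — executes, giving 27.
  node14: a read changed (node13 -15->27; node11 33->-3) — executes, giving 27.
  node15: a read changed (node14 33->27) — executes, giving -3 — identical to its old value.
  node17: a read changed (node14 33->27) — executes, giving 27.
  node19: a read changed (node7 3->30; node14 33->27) — executes, giving 57.
  node20: a read changed (node1 18->-27; node17 33->27) — executes, giving -27.
  node22: a read changed (node20 18->-27; node19 36->57) — executes, giving 30.

Demanding node22 again yields 30.
14 derived signals run: node1, node2, node3, node7, node10, node11, node12, node13, node14, node15, node17, node19, node20, node22.
The nodes whose values change: input3, node1, node2, node3, node7, node10, node11, node12, node13, node14, node17, node19, node20, node22.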